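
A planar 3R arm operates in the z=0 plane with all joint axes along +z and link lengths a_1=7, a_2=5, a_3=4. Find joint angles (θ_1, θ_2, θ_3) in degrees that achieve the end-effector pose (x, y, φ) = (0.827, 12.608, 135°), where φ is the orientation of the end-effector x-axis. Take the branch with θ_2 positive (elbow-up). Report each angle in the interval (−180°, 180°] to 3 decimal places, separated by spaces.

45.002 59.998 30.000

wrist centre = target − a_3·(cos φ, sin φ) = (3.6554, 9.7796)
cos θ_2 = (109.0022−7²−5²)/(2·7·5) = 0.5000; θ_2 = 59.9979° (elbow-up)
β = atan2(9.7796,3.6554) = 69.5052°; ψ = atan2(4.3300,9.5002) = 24.5028°
θ_1 = β − ψ = 45.0023°
θ_3 = φ − θ_1 − θ_2 = 29.9997° (wrapped to (-180°,180°])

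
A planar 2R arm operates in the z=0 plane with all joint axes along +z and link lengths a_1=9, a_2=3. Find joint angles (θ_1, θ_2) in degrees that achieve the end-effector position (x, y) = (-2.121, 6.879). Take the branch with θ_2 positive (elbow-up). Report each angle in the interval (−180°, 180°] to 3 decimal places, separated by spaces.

89.996 134.995

cos θ_2 = (51.8193−9²−3²)/(2·9·3) = -0.7071; θ_2 = 134.9954° (elbow-up)
β = atan2(6.8790,-2.1210) = 107.1361°; ψ = atan2(2.1215,6.8788) = 17.1402°
θ_1 = β − ψ = 89.9959°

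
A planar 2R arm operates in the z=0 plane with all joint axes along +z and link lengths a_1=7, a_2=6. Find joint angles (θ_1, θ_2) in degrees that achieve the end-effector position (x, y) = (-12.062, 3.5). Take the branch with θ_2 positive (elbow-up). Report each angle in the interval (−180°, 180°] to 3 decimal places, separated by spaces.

cos θ_2 = (157.7418−7²−6²)/(2·7·6) = 0.8660; θ_2 = 30.0059° (elbow-up)
β = atan2(3.5000,-12.0620) = 163.8190°; ψ = atan2(3.0005,12.1958) = 13.8219°
θ_1 = β − ψ = 149.9971°

149.997 30.006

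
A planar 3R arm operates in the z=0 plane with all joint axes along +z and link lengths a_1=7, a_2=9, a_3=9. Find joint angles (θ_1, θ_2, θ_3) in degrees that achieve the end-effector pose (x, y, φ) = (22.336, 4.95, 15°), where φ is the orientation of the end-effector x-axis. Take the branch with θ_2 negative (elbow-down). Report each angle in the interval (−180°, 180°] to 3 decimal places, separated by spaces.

wrist centre = target − a_3·(cos φ, sin φ) = (13.6427, 2.6206)
cos θ_2 = (192.9901−7²−9²)/(2·7·9) = 0.4999; θ_2 = -60.0052° (elbow-down)
β = atan2(2.6206,13.6427) = 10.8735°; ψ = atan2(-7.7946,11.4993) = -34.1308°
θ_1 = β − ψ = 45.0044°
θ_3 = φ − θ_1 − θ_2 = 30.0008° (wrapped to (-180°,180°])

45.004 -60.005 30.001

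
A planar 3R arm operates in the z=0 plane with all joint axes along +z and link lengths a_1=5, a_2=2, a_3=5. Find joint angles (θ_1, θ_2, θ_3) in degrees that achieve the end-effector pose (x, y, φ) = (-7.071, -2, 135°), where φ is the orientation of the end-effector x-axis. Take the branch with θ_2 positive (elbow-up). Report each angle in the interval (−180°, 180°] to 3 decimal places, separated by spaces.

-135.000 45.002 -135.002

wrist centre = target − a_3·(cos φ, sin φ) = (-3.5355, -5.5355)
cos θ_2 = (43.1417−5²−2²)/(2·5·2) = 0.7071; θ_2 = 45.0019° (elbow-up)
β = atan2(-5.5355,-3.5355) = -122.5658°; ψ = atan2(1.4143,6.4142) = 12.4342°
θ_1 = β − ψ = -135.0000°
θ_3 = φ − θ_1 − θ_2 = -135.0019° (wrapped to (-180°,180°])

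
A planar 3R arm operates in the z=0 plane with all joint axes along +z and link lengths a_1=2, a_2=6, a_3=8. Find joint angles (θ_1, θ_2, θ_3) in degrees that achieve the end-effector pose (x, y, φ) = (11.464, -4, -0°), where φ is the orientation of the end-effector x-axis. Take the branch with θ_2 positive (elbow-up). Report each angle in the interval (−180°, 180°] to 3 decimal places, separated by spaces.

wrist centre = target − a_3·(cos φ, sin φ) = (3.4640, -4.0000)
cos θ_2 = (27.9993−2²−6²)/(2·2·6) = -0.5000; θ_2 = 120.0019° (elbow-up)
β = atan2(-4.0000,3.4640) = -49.1074°; ψ = atan2(5.1961,-1.0002) = 100.8955°
θ_1 = β − ψ = -150.0029°
θ_3 = φ − θ_1 − θ_2 = 30.0010° (wrapped to (-180°,180°])

-150.003 120.002 30.001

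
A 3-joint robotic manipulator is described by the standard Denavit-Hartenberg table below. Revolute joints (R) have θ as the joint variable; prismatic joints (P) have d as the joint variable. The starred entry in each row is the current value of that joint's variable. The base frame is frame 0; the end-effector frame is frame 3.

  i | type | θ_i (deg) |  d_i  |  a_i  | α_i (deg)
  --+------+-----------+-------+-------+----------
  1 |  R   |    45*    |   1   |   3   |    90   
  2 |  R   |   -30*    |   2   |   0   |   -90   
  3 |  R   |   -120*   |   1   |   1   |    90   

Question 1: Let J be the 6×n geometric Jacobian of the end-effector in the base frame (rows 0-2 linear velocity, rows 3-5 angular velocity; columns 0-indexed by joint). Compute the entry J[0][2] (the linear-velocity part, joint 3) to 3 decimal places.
axis z_2 = (0.3536,0.3536,0.8660); lever o_n−o_2 = (0.6597,-0.5650,1.1160)
cross product → J_v[:, 2] = (0.8839,0.1768,-0.4330)
J_ω[:, 2] = z_2
entry J[0][2] = 0.8839

0.884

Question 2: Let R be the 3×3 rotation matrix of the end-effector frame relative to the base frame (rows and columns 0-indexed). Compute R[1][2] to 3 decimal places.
End-effector z-axis (col 2 of R) = (-0.8839,-0.1768,0.4330)
R[1][2] = -0.1768

-0.177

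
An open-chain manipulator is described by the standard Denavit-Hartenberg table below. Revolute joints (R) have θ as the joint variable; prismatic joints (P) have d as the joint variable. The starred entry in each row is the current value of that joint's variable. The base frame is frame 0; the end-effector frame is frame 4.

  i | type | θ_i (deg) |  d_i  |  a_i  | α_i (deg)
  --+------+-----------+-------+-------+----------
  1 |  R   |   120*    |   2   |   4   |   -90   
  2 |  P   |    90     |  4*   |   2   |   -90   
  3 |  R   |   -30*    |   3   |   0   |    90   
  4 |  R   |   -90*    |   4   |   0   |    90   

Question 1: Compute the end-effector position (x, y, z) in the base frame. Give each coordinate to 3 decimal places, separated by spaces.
-6.964 -2.866 2.000

after link 1: o_1 = (-2.0000, 3.4641, 2.0000)
after link 2: o_2 = (-5.4641, 1.4641, 0.0000)
after link 3: o_3 = (-3.9641, -1.1340, 0.0000)
after link 4: o_4 = (-6.9641, -2.8660, 2.0000)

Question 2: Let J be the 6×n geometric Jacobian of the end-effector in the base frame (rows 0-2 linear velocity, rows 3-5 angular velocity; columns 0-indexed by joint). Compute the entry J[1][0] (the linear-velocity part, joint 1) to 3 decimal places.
-6.964

axis z_0 = ẑ; lever o_n−o_0 = (-6.9641,-2.8660,2.0000)
cross product → J_v[:, 0] = (2.8660,-6.9641,0.0000)
J_ω[:, 0] = z_0
entry J[1][0] = -6.9641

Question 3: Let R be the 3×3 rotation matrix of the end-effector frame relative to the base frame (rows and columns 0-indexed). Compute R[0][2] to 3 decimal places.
0.433

End-effector z-axis (col 2 of R) = (0.4330,0.2500,0.8660)
R[0][2] = 0.4330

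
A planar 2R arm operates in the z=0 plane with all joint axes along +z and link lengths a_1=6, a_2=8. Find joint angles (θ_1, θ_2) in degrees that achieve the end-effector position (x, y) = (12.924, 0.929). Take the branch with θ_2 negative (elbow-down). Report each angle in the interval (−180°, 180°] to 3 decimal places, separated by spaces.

cos θ_2 = (167.8928−6²−8²)/(2·6·8) = 0.7072; θ_2 = -44.9911° (elbow-down)
β = atan2(0.9290,12.9240) = 4.1115°; ψ = atan2(-5.6560,11.6577) = -25.8812°
θ_1 = β − ψ = 29.9927°

29.993 -44.991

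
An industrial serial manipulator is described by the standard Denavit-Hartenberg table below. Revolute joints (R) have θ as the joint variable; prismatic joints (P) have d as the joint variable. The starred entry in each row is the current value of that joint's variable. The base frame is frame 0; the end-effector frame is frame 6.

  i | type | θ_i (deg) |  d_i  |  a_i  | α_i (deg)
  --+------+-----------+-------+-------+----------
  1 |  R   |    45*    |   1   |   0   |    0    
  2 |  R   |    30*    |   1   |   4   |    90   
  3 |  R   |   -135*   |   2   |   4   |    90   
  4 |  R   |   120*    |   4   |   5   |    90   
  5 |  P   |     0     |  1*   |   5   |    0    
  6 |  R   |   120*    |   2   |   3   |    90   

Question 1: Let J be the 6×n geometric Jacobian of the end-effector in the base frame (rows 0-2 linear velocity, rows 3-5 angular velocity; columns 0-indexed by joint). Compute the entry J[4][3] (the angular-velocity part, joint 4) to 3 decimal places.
-0.683

axis z_3 = (-0.1830,-0.6830,0.7071); lever o_n−o_3 = (7.6541,-5.6717,5.8336)
cross product → J_v[:, 3] = (0.0261,6.4799,6.2658)
J_ω[:, 3] = z_3
entry J[4][3] = -0.6830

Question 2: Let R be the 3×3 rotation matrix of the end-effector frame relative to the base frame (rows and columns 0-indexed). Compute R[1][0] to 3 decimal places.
-0.650

End-effector x-axis (col 0 of R) = (-0.6225,-0.6502,0.4356)
R[1][0] = -0.6502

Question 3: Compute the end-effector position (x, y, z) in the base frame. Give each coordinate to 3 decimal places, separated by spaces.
after link 1: o_1 = (0.0000, 0.0000, 1.0000)
after link 2: o_2 = (1.0353, 3.8637, 2.0000)
after link 3: o_3 = (2.2351, 0.6140, -0.8284)
after link 4: o_4 = (6.1431, -1.5312, 3.7678)
after link 5: o_5 = (11.1077, -1.6653, 4.9232)
after link 6: o_6 = (9.8891, -5.0577, 5.0052)

9.889 -5.058 5.005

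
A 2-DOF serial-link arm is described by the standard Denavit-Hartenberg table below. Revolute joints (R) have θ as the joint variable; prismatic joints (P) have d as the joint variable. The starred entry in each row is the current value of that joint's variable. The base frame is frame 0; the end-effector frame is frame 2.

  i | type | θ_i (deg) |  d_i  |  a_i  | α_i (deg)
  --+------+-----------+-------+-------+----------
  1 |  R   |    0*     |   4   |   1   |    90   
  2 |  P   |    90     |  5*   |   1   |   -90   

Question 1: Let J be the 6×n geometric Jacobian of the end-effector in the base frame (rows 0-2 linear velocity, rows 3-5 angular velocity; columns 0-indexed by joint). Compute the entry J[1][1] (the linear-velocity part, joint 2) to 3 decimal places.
prismatic axis z_1 = (0.0000,-1.0000,0.0000)
J_v[:, 1] = z_1; J_ω[:, 1] = (0,0,0)
entry J[1][1] = -1.0000

-1.000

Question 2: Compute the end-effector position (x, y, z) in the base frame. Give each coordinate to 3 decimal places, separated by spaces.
1.000 -5.000 5.000

after link 1: o_1 = (1.0000, 0.0000, 4.0000)
after link 2: o_2 = (1.0000, -5.0000, 5.0000)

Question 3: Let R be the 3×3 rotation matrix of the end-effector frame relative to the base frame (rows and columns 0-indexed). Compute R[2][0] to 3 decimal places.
1.000

End-effector x-axis (col 0 of R) = (0.0000,0.0000,1.0000)
R[2][0] = 1.0000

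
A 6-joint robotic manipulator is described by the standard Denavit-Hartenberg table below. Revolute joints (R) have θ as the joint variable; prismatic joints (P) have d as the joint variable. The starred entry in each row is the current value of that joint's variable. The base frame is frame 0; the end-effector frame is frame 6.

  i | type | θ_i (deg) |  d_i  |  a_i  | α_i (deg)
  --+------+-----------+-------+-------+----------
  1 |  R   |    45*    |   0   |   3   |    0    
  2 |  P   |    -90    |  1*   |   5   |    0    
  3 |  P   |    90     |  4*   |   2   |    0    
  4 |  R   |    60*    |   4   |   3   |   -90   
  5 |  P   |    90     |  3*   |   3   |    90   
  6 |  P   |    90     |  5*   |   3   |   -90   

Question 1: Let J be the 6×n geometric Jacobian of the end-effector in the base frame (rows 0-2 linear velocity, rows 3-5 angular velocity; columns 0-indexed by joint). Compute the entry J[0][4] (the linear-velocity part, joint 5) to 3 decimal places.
-0.966

prismatic axis z_4 = (-0.9659,-0.2588,0.0000)
J_v[:, 4] = z_4; J_ω[:, 4] = (0,0,0)
entry J[0][4] = -0.9659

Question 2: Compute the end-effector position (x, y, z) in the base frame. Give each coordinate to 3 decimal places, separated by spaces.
after link 1: o_1 = (2.1213, 2.1213, 0.0000)
after link 2: o_2 = (5.6569, -1.4142, 1.0000)
after link 3: o_3 = (7.0711, -0.0000, 5.0000)
after link 4: o_4 = (6.2946, 2.8978, 9.0000)
after link 5: o_5 = (3.3968, 2.1213, 6.0000)
after link 6: o_6 = (-0.7950, 6.1745, 6.0000)

-0.795 6.174 6.000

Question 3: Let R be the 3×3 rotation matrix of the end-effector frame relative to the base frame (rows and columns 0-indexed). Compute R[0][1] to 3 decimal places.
0.259

End-effector y-axis (col 1 of R) = (0.2588,-0.9659,0.0000)
R[0][1] = 0.2588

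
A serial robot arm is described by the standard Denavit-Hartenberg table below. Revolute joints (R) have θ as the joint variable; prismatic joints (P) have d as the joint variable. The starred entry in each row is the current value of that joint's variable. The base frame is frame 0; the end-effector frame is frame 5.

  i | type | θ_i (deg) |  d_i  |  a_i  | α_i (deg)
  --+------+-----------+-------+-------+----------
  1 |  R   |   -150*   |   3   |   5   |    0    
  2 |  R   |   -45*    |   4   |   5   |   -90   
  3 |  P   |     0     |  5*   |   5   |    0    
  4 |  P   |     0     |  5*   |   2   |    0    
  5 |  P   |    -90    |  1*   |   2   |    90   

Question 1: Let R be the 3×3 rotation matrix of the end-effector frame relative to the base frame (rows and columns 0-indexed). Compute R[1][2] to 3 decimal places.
-0.259

End-effector z-axis (col 2 of R) = (0.9659,-0.2588,0.0000)
R[1][2] = -0.2588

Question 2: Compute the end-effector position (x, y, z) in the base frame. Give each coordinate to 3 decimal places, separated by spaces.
after link 1: o_1 = (-4.3301, -2.5000, 3.0000)
after link 2: o_2 = (-9.1598, -1.2059, 7.0000)
after link 3: o_3 = (-15.2835, -4.7414, 7.0000)
after link 4: o_4 = (-18.5094, -9.0534, 7.0000)
after link 5: o_5 = (-18.7682, -10.0194, 9.0000)

-18.768 -10.019 9.000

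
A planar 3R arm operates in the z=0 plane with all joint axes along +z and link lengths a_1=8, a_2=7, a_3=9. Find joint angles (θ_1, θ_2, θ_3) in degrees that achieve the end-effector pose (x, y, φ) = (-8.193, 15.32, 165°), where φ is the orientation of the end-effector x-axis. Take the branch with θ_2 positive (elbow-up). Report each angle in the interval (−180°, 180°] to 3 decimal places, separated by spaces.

wrist centre = target − a_3·(cos φ, sin φ) = (0.5003, 12.9906)
cos θ_2 = (169.0068−8²−7²)/(2·8·7) = 0.5001; θ_2 = 59.9960° (elbow-up)
β = atan2(12.9906,0.5003) = 87.7944°; ψ = atan2(6.0619,11.5004) = 27.7940°
θ_1 = β − ψ = 60.0004°
θ_3 = φ − θ_1 − θ_2 = 45.0036° (wrapped to (-180°,180°])

60.000 59.996 45.004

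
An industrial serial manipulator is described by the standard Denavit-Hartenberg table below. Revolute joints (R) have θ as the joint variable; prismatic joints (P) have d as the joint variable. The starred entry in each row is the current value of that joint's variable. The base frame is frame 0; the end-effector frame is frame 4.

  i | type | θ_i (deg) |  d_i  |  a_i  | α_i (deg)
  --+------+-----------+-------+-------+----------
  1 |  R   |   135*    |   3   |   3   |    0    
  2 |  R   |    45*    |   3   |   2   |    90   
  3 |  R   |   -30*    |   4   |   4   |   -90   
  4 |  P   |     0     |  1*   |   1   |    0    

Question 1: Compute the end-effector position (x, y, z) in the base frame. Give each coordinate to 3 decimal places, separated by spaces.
-8.951 6.121 4.366

after link 1: o_1 = (-2.1213, 2.1213, 3.0000)
after link 2: o_2 = (-4.1213, 2.1213, 6.0000)
after link 3: o_3 = (-7.5854, 6.1213, 4.0000)
after link 4: o_4 = (-8.9514, 6.1213, 4.3660)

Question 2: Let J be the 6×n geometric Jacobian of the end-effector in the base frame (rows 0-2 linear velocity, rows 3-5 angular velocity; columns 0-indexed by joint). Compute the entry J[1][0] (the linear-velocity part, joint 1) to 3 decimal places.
-8.951

axis z_0 = ẑ; lever o_n−o_0 = (-8.9514,6.1213,4.3660)
cross product → J_v[:, 0] = (-6.1213,-8.9514,0.0000)
J_ω[:, 0] = z_0
entry J[1][0] = -8.9514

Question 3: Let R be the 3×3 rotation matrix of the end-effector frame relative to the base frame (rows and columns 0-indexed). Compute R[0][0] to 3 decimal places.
End-effector x-axis (col 0 of R) = (-0.8660,0.0000,-0.5000)
R[0][0] = -0.8660

-0.866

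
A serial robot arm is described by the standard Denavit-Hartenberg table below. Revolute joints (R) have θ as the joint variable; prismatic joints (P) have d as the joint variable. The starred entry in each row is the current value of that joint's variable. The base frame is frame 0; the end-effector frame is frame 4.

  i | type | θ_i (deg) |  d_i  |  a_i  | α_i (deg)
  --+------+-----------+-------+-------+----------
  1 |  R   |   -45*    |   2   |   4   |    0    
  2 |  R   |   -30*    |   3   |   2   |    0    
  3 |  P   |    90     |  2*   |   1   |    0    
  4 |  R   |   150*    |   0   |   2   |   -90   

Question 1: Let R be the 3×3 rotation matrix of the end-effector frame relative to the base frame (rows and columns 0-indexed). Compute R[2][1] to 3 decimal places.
End-effector y-axis (col 1 of R) = (-0.0000,-0.0000,-1.0000)
R[2][1] = -1.0000

-1.000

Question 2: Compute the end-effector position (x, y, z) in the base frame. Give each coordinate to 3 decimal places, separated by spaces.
2.380 -3.984 7.000

after link 1: o_1 = (2.8284, -2.8284, 2.0000)
after link 2: o_2 = (3.3461, -4.7603, 5.0000)
after link 3: o_3 = (4.3120, -4.5015, 7.0000)
after link 4: o_4 = (2.3801, -3.9838, 7.0000)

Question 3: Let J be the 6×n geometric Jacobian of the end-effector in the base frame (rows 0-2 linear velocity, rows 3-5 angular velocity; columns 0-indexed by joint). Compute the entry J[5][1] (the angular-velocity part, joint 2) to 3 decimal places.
axis z_1 = (0.0000,0.0000,1.0000); lever o_n−o_1 = (-0.4483,-1.1554,5.0000)
cross product → J_v[:, 1] = (1.1554,-0.4483,0.0000)
J_ω[:, 1] = z_1
entry J[5][1] = 1.0000

1.000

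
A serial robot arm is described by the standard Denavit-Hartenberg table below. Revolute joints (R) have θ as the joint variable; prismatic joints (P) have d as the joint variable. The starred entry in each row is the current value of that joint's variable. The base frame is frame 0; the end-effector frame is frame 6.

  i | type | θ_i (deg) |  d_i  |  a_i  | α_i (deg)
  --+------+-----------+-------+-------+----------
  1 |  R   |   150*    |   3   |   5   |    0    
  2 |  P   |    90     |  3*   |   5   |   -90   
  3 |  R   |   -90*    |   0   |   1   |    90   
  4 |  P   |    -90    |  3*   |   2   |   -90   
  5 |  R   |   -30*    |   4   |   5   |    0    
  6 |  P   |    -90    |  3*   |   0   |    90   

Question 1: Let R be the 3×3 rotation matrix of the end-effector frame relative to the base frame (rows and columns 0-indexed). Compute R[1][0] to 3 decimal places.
End-effector x-axis (col 0 of R) = (0.8660,0.5000,-0.0000)
R[1][0] = 0.5000

0.500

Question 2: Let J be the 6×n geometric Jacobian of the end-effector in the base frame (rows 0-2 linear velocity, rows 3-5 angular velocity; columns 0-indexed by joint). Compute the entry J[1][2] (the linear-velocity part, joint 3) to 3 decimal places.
-6.928

axis z_2 = (0.8660,-0.5000,0.0000); lever o_n−o_2 = (-2.7321,7.9282,8.0000)
cross product → J_v[:, 2] = (-4.0000,-6.9282,5.5000)
J_ω[:, 2] = z_2
entry J[1][2] = -6.9282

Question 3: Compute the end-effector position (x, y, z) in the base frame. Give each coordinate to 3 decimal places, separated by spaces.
-9.562 6.098 14.000

after link 1: o_1 = (-4.3301, 2.5000, 3.0000)
after link 2: o_2 = (-6.8301, -1.8301, 6.0000)
after link 3: o_3 = (-6.8301, -1.8301, 7.0000)
after link 4: o_4 = (-7.0622, 1.7679, 7.0000)
after link 5: o_5 = (-9.5622, 6.0981, 11.0000)
after link 6: o_6 = (-9.5622, 6.0981, 14.0000)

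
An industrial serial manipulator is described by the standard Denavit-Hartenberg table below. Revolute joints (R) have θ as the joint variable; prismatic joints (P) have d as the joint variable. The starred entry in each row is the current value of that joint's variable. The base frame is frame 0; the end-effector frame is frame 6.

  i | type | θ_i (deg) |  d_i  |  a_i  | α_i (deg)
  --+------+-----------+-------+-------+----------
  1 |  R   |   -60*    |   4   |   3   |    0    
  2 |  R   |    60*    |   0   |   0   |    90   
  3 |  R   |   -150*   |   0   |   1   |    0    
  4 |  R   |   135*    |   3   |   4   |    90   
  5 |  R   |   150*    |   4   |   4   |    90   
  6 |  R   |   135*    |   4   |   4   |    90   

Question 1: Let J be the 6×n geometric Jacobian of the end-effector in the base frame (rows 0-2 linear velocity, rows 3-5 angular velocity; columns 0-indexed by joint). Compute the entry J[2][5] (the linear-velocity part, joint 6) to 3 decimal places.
axis z_5 = (0.4830,-0.8660,-0.1294); lever o_n−o_5 = (3.5658,-2.0499,-3.8837)
cross product → J_v[:, 5] = (3.0981,1.4142,2.0981)
J_ω[:, 5] = z_5
entry J[2][5] = 2.0981

2.098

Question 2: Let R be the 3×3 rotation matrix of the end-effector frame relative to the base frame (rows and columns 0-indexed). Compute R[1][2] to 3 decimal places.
End-effector z-axis (col 2 of R) = (-0.7745,-0.3536,-0.5245)
R[1][2] = -0.3536

-0.354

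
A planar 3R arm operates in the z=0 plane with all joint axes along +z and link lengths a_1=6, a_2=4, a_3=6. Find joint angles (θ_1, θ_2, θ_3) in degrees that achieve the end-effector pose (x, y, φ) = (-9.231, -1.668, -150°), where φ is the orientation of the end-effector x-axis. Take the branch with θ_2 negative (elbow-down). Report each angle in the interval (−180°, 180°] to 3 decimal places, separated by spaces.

-156.543 -135.008 141.551

wrist centre = target − a_3·(cos φ, sin φ) = (-4.0348, 1.3320)
cos θ_2 = (18.0542−6²−4²)/(2·6·4) = -0.7072; θ_2 = -135.0079° (elbow-down)
β = atan2(1.3320,-4.0348) = 161.7307°; ψ = atan2(-2.8280,3.1712) = -41.7263°
θ_1 = β − ψ = 203.4570°
θ_3 = φ − θ_1 − θ_2 = 141.5508° (wrapped to (-180°,180°])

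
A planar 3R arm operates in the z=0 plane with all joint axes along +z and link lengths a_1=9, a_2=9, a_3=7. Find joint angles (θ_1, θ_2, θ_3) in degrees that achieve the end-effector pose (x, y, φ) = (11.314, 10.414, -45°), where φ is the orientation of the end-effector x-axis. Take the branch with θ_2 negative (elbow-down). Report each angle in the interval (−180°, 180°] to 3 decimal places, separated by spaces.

90.000 -45.001 -89.998

wrist centre = target − a_3·(cos φ, sin φ) = (6.3643, 15.3637)
cos θ_2 = (276.5484−9²−9²)/(2·9·9) = 0.7071; θ_2 = -45.0014° (elbow-down)
β = atan2(15.3637,6.3643) = 67.4988°; ψ = atan2(-6.3641,15.3638) = -22.5007°
θ_1 = β − ψ = 89.9995°
θ_3 = φ − θ_1 − θ_2 = -89.9981° (wrapped to (-180°,180°])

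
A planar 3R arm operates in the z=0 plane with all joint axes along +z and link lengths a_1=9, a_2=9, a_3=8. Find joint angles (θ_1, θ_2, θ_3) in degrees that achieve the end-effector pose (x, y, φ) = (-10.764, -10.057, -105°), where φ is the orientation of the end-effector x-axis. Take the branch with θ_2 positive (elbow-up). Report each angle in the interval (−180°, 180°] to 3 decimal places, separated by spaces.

wrist centre = target − a_3·(cos φ, sin φ) = (-8.6934, -2.3296)
cos θ_2 = (81.0030−9²−9²)/(2·9·9) = -0.5000; θ_2 = 119.9988° (elbow-up)
β = atan2(-2.3296,-8.6934) = -164.9988°; ψ = atan2(7.7943,4.5002) = 59.9994°
θ_1 = β − ψ = -224.9982°
θ_3 = φ − θ_1 − θ_2 = -0.0006° (wrapped to (-180°,180°])

135.002 119.999 -0.001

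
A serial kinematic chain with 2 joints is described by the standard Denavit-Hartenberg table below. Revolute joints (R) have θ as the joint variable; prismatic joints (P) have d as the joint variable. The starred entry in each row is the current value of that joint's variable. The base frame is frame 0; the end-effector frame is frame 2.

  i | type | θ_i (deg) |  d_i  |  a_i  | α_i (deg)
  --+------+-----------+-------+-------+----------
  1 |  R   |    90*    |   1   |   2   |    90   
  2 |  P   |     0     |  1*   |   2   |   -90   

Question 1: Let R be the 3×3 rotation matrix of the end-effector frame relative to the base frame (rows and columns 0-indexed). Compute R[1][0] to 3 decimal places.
1.000

End-effector x-axis (col 0 of R) = (0.0000,1.0000,0.0000)
R[1][0] = 1.0000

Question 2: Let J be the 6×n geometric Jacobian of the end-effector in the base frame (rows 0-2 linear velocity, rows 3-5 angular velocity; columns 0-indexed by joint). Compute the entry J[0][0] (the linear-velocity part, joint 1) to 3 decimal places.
-4.000

axis z_0 = ẑ; lever o_n−o_0 = (1.0000,4.0000,1.0000)
cross product → J_v[:, 0] = (-4.0000,1.0000,0.0000)
J_ω[:, 0] = z_0
entry J[0][0] = -4.0000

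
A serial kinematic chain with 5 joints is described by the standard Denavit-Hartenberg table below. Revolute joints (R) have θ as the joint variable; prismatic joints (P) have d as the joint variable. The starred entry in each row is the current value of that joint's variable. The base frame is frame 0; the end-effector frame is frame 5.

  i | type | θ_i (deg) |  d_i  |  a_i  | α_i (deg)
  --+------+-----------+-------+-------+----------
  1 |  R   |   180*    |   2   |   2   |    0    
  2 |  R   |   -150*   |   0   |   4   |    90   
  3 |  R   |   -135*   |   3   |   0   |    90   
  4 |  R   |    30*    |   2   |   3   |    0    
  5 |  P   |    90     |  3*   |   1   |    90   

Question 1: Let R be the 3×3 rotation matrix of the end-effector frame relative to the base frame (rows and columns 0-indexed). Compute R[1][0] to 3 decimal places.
-0.573

End-effector x-axis (col 0 of R) = (0.7392,-0.5732,0.3536)
R[1][0] = -0.5732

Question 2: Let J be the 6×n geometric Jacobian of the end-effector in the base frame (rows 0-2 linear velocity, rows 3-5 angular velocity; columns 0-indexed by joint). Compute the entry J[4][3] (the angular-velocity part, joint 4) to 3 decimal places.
-0.354

axis z_3 = (-0.6124,-0.3536,0.7071); lever o_n−o_3 = (-3.1637,-4.5586,2.0520)
cross product → J_v[:, 3] = (2.4979,-0.9805,1.6730)
J_ω[:, 3] = z_3
entry J[4][3] = -0.3536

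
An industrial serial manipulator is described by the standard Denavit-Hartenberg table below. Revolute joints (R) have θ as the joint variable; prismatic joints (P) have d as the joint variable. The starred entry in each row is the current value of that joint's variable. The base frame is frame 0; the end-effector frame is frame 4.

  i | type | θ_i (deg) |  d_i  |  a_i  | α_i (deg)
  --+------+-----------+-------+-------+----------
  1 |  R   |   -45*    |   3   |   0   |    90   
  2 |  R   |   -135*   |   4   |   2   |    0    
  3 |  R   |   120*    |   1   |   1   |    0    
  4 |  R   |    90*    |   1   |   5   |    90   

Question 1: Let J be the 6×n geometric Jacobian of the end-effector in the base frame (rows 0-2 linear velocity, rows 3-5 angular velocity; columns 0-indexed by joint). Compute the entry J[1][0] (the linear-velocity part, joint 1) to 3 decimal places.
axis z_0 = ẑ; lever o_n−o_0 = (-3.6446,-4.8407,6.1566)
cross product → J_v[:, 0] = (4.8407,-3.6446,0.0000)
J_ω[:, 0] = z_0
entry J[1][0] = -3.6446

-3.645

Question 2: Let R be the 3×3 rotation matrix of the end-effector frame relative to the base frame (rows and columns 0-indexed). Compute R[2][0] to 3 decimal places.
End-effector x-axis (col 0 of R) = (0.1830,-0.1830,0.9659)
R[2][0] = 0.9659

0.966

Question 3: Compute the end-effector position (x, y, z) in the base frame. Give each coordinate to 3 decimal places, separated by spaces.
after link 1: o_1 = (0.0000, 0.0000, 3.0000)
after link 2: o_2 = (-3.8284, -1.8284, 1.5858)
after link 3: o_3 = (-3.8525, -3.2185, 1.3270)
after link 4: o_4 = (-3.6446, -4.8407, 6.1566)

-3.645 -4.841 6.157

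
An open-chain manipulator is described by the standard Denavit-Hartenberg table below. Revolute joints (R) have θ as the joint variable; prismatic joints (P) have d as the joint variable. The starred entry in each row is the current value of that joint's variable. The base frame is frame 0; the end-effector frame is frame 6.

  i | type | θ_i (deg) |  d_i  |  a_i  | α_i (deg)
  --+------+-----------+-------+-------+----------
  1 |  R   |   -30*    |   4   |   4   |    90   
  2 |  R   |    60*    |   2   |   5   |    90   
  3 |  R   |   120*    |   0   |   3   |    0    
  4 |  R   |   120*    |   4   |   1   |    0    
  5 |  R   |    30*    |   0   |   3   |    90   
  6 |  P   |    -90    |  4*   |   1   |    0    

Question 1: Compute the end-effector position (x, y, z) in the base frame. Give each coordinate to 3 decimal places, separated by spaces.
4.915 -3.683 1.634

after link 1: o_1 = (3.4641, -2.0000, 4.0000)
after link 2: o_2 = (4.6292, -4.9821, 8.3301)
after link 3: o_3 = (2.6806, -6.8571, 7.0311)
after link 4: o_4 = (5.8971, -7.7141, 4.5981)
after link 5: o_5 = (7.3971, -5.1160, 4.5981)
after link 6: o_6 = (4.9151, -3.6830, 1.6340)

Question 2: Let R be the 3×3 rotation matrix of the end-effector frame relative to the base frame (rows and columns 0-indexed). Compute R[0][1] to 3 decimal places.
End-effector y-axis (col 1 of R) = (0.5000,0.8660,-0.0000)
R[0][1] = 0.5000

0.500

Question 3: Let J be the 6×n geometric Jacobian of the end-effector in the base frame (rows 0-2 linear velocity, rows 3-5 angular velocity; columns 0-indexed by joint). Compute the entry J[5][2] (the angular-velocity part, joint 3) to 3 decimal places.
-0.500

axis z_2 = (0.7500,-0.4330,-0.5000); lever o_n−o_2 = (0.2859,1.2990,-6.6962)
cross product → J_v[:, 2] = (3.5490,4.8792,1.0981)
J_ω[:, 2] = z_2
entry J[5][2] = -0.5000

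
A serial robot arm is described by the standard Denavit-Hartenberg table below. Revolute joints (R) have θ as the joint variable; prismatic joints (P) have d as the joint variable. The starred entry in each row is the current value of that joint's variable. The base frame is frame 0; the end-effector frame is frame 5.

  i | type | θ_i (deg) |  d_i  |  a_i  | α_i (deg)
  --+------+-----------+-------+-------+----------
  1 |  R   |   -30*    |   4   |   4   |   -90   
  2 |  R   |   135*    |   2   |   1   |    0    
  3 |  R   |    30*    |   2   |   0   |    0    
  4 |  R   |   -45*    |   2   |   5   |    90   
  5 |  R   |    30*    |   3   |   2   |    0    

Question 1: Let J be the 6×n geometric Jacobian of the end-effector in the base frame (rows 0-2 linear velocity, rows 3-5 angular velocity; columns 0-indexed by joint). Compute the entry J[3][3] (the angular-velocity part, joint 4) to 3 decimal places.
axis z_3 = (0.5000,0.8660,0.0000); lever o_n−o_3 = (0.8349,2.9821,-7.3301)
cross product → J_v[:, 3] = (-6.3481,3.6651,0.7679)
J_ω[:, 3] = z_3
entry J[3][3] = 0.5000

0.500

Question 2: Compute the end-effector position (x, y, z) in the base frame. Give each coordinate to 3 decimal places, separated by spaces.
5.687 4.800 -4.037

after link 1: o_1 = (3.4641, -2.0000, 4.0000)
after link 2: o_2 = (3.8517, 0.0856, 3.2929)
after link 3: o_3 = (4.8517, 1.8177, 3.2929)
after link 4: o_4 = (3.6867, 4.7997, -1.0372)
after link 5: o_5 = (5.6867, 4.7997, -4.0372)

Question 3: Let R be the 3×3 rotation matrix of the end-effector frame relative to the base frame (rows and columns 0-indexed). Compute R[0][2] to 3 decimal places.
0.750

End-effector z-axis (col 2 of R) = (0.7500,-0.4330,-0.5000)
R[0][2] = 0.7500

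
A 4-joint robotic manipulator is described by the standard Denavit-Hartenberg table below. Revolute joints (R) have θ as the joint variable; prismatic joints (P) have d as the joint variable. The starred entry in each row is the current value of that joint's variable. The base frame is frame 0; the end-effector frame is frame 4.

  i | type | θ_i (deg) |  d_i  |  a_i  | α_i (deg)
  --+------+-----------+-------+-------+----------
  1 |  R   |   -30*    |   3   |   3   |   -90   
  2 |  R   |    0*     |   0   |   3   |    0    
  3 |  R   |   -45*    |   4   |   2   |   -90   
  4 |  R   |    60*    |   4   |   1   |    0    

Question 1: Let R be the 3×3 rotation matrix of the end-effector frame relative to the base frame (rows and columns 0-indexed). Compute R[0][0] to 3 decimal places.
-0.127

End-effector x-axis (col 0 of R) = (-0.1268,-0.9268,0.3536)
R[0][0] = -0.1268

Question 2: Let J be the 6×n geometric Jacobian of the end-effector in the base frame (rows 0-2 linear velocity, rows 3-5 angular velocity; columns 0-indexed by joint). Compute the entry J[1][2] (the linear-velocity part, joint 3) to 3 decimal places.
0.530

axis z_2 = (0.5000,0.8660,0.0000); lever o_n−o_2 = (5.5474,0.4160,-1.0607)
cross product → J_v[:, 2] = (-0.9186,0.5303,-4.5962)
J_ω[:, 2] = z_2
entry J[1][2] = 0.5303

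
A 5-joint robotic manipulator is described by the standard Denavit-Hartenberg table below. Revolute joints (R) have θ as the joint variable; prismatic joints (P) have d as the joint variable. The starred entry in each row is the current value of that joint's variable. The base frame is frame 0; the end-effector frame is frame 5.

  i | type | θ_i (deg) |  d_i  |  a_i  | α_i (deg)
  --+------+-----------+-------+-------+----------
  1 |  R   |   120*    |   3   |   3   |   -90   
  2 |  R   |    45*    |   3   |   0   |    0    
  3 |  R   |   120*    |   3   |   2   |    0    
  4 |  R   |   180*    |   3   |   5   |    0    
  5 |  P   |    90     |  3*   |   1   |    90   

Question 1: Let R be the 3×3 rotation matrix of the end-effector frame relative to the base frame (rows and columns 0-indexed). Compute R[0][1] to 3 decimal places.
End-effector y-axis (col 1 of R) = (-0.8660,-0.5000,0.0000)
R[0][1] = -0.8660

-0.866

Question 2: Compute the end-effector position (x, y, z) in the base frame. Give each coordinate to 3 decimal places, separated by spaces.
-13.471 -0.668 2.811

after link 1: o_1 = (-1.5000, 2.5981, 3.0000)
after link 2: o_2 = (-4.0981, 1.0981, 3.0000)
after link 3: o_3 = (-5.7302, -2.0750, 2.4824)
after link 4: o_4 = (-10.7431, 0.6076, 3.7765)
after link 5: o_5 = (-13.4706, -0.6682, 2.8105)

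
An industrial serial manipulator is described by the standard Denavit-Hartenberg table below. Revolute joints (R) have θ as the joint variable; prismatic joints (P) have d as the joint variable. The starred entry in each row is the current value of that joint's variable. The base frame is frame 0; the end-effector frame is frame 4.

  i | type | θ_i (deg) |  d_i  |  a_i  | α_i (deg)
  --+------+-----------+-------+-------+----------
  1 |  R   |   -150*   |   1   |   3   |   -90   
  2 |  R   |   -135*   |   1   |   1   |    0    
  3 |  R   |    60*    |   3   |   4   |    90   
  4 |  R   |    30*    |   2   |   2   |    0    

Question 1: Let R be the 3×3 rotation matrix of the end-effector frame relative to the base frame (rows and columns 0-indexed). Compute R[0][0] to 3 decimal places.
0.056

End-effector x-axis (col 0 of R) = (0.0559,-0.5451,0.8365)
R[0][0] = 0.0559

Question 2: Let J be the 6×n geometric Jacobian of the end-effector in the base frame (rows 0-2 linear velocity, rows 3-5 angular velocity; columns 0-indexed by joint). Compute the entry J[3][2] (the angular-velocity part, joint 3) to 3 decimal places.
axis z_2 = (0.5000,-0.8660,0.0000); lever o_n−o_2 = (2.3882,-3.2400,6.0544)
cross product → J_v[:, 2] = (-5.2432,-3.0272,0.4483)
J_ω[:, 2] = z_2
entry J[3][2] = 0.5000

0.500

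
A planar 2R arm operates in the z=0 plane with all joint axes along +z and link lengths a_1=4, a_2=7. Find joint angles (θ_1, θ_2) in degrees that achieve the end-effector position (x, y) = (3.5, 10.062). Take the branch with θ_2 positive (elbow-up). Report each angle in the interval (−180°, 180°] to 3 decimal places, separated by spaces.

51.636 30.007

cos θ_2 = (113.4938−4²−7²)/(2·4·7) = 0.8660; θ_2 = 30.0073° (elbow-up)
β = atan2(10.0620,3.5000) = 70.8201°; ψ = atan2(3.5008,10.0617) = 19.1843°
θ_1 = β − ψ = 51.6358°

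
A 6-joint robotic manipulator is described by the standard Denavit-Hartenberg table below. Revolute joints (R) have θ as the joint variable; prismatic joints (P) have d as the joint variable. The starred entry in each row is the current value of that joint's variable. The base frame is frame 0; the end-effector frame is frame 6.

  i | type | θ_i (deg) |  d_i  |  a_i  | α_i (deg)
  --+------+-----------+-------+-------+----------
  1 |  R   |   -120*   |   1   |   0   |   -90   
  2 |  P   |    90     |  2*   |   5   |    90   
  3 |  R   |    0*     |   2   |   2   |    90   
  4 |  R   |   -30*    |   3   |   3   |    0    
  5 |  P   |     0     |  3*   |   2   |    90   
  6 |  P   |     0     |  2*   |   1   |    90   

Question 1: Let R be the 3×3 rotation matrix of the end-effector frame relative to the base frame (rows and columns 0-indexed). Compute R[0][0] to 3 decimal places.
End-effector x-axis (col 0 of R) = (0.2500,0.4330,-0.8660)
R[0][0] = 0.2500

0.250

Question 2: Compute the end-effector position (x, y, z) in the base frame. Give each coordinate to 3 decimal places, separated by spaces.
after link 1: o_1 = (0.0000, 0.0000, 1.0000)
after link 2: o_2 = (1.7321, -1.0000, -4.0000)
after link 3: o_3 = (0.7321, -2.7321, -6.0000)
after link 4: o_4 = (-1.1160, 0.0670, -8.5981)
after link 5: o_5 = (-3.2141, 2.4330, -10.3301)
after link 6: o_6 = (-2.0981, 4.3660, -10.1962)

-2.098 4.366 -10.196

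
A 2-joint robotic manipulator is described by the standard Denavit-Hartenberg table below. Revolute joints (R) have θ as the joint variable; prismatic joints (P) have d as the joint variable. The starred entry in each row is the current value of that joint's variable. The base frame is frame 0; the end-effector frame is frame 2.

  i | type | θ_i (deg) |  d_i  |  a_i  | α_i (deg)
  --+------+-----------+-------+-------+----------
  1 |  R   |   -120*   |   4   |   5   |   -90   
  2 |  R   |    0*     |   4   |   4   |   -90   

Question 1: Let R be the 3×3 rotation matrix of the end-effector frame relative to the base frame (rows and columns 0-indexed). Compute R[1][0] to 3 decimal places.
End-effector x-axis (col 0 of R) = (-0.5000,-0.8660,0.0000)
R[1][0] = -0.8660

-0.866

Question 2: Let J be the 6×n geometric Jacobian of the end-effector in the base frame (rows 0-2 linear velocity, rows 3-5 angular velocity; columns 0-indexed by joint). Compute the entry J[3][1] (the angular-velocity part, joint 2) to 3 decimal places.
0.866

axis z_1 = (0.8660,-0.5000,0.0000); lever o_n−o_1 = (1.4641,-5.4641,0.0000)
cross product → J_v[:, 1] = (0.0000,0.0000,-4.0000)
J_ω[:, 1] = z_1
entry J[3][1] = 0.8660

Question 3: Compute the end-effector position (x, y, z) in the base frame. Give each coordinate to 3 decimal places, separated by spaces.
after link 1: o_1 = (-2.5000, -4.3301, 4.0000)
after link 2: o_2 = (-1.0359, -9.7942, 4.0000)

-1.036 -9.794 4.000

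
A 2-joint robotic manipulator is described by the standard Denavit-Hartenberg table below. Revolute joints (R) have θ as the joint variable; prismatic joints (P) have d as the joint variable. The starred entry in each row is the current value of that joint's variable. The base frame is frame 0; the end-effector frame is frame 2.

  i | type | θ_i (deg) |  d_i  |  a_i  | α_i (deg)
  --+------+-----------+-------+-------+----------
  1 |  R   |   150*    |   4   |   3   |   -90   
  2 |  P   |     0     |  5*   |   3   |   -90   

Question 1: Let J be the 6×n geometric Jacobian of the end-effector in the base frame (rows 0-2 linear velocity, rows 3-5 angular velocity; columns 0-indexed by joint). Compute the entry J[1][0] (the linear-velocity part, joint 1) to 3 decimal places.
axis z_0 = ẑ; lever o_n−o_0 = (-7.6962,-1.3301,4.0000)
cross product → J_v[:, 0] = (1.3301,-7.6962,0.0000)
J_ω[:, 0] = z_0
entry J[1][0] = -7.6962

-7.696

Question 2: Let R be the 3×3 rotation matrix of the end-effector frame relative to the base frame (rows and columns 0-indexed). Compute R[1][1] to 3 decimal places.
0.866

End-effector y-axis (col 1 of R) = (0.5000,0.8660,-0.0000)
R[1][1] = 0.8660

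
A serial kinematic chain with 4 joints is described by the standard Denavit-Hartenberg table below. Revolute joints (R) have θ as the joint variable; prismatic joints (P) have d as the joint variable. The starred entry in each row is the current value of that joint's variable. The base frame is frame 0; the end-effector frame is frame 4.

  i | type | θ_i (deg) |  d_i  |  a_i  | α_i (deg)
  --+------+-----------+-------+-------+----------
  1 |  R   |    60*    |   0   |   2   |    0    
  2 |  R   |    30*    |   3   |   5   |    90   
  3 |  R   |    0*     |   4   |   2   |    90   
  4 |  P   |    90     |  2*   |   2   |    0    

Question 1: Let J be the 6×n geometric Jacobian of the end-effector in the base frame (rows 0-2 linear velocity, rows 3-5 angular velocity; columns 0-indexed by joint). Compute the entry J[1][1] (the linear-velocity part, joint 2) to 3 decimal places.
6.000

axis z_1 = (0.0000,0.0000,1.0000); lever o_n−o_1 = (6.0000,7.0000,1.0000)
cross product → J_v[:, 1] = (-7.0000,6.0000,0.0000)
J_ω[:, 1] = z_1
entry J[1][1] = 6.0000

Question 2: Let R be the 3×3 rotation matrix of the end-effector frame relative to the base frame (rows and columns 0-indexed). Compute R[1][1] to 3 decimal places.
-1.000

End-effector y-axis (col 1 of R) = (-0.0000,-1.0000,0.0000)
R[1][1] = -1.0000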